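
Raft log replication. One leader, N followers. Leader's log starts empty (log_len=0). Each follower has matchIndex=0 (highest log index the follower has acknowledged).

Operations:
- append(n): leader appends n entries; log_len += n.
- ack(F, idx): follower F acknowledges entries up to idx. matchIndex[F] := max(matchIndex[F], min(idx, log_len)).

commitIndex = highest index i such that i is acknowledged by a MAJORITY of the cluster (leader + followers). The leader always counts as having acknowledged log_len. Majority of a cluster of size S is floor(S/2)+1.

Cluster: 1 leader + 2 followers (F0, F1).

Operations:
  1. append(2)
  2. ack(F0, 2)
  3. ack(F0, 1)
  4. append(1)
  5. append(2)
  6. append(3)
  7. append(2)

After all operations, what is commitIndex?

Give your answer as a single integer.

Answer: 2

Derivation:
Op 1: append 2 -> log_len=2
Op 2: F0 acks idx 2 -> match: F0=2 F1=0; commitIndex=2
Op 3: F0 acks idx 1 -> match: F0=2 F1=0; commitIndex=2
Op 4: append 1 -> log_len=3
Op 5: append 2 -> log_len=5
Op 6: append 3 -> log_len=8
Op 7: append 2 -> log_len=10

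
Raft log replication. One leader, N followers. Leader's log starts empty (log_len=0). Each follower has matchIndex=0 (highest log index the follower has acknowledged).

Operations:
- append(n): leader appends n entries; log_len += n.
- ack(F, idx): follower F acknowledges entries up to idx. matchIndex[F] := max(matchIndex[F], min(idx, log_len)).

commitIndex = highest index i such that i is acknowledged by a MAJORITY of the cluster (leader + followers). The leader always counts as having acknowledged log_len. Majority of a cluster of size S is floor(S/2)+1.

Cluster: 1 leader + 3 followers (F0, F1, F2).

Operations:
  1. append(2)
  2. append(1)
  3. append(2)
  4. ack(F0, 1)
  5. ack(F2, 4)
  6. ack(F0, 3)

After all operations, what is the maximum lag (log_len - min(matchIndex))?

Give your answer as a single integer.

Op 1: append 2 -> log_len=2
Op 2: append 1 -> log_len=3
Op 3: append 2 -> log_len=5
Op 4: F0 acks idx 1 -> match: F0=1 F1=0 F2=0; commitIndex=0
Op 5: F2 acks idx 4 -> match: F0=1 F1=0 F2=4; commitIndex=1
Op 6: F0 acks idx 3 -> match: F0=3 F1=0 F2=4; commitIndex=3

Answer: 5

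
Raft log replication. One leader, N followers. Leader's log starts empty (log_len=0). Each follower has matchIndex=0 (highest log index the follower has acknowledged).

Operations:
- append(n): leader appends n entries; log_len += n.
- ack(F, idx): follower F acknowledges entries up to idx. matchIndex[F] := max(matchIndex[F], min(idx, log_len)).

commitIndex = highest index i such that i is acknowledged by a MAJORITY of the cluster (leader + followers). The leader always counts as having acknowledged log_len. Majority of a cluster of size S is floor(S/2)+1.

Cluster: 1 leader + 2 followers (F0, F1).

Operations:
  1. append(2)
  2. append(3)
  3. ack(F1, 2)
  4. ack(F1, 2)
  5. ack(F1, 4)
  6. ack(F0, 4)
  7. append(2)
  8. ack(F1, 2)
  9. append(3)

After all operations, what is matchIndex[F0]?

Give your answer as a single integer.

Op 1: append 2 -> log_len=2
Op 2: append 3 -> log_len=5
Op 3: F1 acks idx 2 -> match: F0=0 F1=2; commitIndex=2
Op 4: F1 acks idx 2 -> match: F0=0 F1=2; commitIndex=2
Op 5: F1 acks idx 4 -> match: F0=0 F1=4; commitIndex=4
Op 6: F0 acks idx 4 -> match: F0=4 F1=4; commitIndex=4
Op 7: append 2 -> log_len=7
Op 8: F1 acks idx 2 -> match: F0=4 F1=4; commitIndex=4
Op 9: append 3 -> log_len=10

Answer: 4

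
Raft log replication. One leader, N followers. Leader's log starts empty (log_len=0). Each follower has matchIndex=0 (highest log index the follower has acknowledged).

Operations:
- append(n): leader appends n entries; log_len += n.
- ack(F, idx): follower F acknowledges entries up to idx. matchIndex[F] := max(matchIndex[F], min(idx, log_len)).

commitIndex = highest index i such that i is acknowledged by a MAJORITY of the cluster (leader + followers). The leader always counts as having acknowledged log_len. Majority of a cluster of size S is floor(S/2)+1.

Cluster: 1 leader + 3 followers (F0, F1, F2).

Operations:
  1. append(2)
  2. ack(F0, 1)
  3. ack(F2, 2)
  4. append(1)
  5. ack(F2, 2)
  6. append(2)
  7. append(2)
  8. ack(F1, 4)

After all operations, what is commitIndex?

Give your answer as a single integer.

Op 1: append 2 -> log_len=2
Op 2: F0 acks idx 1 -> match: F0=1 F1=0 F2=0; commitIndex=0
Op 3: F2 acks idx 2 -> match: F0=1 F1=0 F2=2; commitIndex=1
Op 4: append 1 -> log_len=3
Op 5: F2 acks idx 2 -> match: F0=1 F1=0 F2=2; commitIndex=1
Op 6: append 2 -> log_len=5
Op 7: append 2 -> log_len=7
Op 8: F1 acks idx 4 -> match: F0=1 F1=4 F2=2; commitIndex=2

Answer: 2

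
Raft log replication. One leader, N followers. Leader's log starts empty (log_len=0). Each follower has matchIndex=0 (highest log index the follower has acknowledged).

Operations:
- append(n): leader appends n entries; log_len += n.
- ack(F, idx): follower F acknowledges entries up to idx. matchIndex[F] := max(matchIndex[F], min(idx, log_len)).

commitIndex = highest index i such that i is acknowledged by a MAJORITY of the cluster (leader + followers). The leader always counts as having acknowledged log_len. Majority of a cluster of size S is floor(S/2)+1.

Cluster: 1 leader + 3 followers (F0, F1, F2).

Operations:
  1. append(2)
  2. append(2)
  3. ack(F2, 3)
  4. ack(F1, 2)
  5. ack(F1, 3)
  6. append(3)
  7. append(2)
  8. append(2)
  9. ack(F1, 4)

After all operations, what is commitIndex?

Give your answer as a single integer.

Op 1: append 2 -> log_len=2
Op 2: append 2 -> log_len=4
Op 3: F2 acks idx 3 -> match: F0=0 F1=0 F2=3; commitIndex=0
Op 4: F1 acks idx 2 -> match: F0=0 F1=2 F2=3; commitIndex=2
Op 5: F1 acks idx 3 -> match: F0=0 F1=3 F2=3; commitIndex=3
Op 6: append 3 -> log_len=7
Op 7: append 2 -> log_len=9
Op 8: append 2 -> log_len=11
Op 9: F1 acks idx 4 -> match: F0=0 F1=4 F2=3; commitIndex=3

Answer: 3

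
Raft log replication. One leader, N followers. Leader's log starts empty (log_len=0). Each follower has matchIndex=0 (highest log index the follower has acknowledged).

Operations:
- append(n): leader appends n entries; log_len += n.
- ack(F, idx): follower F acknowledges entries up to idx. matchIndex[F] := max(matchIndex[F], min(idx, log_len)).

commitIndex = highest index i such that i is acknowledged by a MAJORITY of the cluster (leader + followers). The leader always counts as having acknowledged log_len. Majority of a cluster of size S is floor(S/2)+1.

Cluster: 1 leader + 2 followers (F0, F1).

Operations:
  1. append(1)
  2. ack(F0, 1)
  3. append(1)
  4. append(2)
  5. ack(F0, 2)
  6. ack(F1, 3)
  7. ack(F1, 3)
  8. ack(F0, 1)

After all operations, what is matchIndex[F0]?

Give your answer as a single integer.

Answer: 2

Derivation:
Op 1: append 1 -> log_len=1
Op 2: F0 acks idx 1 -> match: F0=1 F1=0; commitIndex=1
Op 3: append 1 -> log_len=2
Op 4: append 2 -> log_len=4
Op 5: F0 acks idx 2 -> match: F0=2 F1=0; commitIndex=2
Op 6: F1 acks idx 3 -> match: F0=2 F1=3; commitIndex=3
Op 7: F1 acks idx 3 -> match: F0=2 F1=3; commitIndex=3
Op 8: F0 acks idx 1 -> match: F0=2 F1=3; commitIndex=3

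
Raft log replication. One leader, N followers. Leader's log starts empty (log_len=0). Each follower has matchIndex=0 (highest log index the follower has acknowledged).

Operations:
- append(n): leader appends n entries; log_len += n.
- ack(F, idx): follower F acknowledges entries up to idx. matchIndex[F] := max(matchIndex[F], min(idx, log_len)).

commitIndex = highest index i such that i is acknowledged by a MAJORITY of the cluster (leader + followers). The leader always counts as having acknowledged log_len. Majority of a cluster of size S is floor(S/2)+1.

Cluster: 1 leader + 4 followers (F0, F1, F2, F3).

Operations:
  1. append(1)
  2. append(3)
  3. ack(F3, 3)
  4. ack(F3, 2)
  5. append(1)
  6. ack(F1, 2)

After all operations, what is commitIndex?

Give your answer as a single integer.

Op 1: append 1 -> log_len=1
Op 2: append 3 -> log_len=4
Op 3: F3 acks idx 3 -> match: F0=0 F1=0 F2=0 F3=3; commitIndex=0
Op 4: F3 acks idx 2 -> match: F0=0 F1=0 F2=0 F3=3; commitIndex=0
Op 5: append 1 -> log_len=5
Op 6: F1 acks idx 2 -> match: F0=0 F1=2 F2=0 F3=3; commitIndex=2

Answer: 2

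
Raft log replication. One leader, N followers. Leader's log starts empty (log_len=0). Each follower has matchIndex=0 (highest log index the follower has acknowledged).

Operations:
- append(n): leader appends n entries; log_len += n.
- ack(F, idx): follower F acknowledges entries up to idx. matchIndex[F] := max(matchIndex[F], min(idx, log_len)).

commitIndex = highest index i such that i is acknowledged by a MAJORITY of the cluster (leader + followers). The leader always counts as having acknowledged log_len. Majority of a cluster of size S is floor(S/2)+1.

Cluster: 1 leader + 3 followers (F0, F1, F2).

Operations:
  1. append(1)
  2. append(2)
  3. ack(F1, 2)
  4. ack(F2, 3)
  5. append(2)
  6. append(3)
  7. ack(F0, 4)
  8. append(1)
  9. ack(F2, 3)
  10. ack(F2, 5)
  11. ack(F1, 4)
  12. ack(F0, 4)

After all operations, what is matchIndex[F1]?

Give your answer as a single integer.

Op 1: append 1 -> log_len=1
Op 2: append 2 -> log_len=3
Op 3: F1 acks idx 2 -> match: F0=0 F1=2 F2=0; commitIndex=0
Op 4: F2 acks idx 3 -> match: F0=0 F1=2 F2=3; commitIndex=2
Op 5: append 2 -> log_len=5
Op 6: append 3 -> log_len=8
Op 7: F0 acks idx 4 -> match: F0=4 F1=2 F2=3; commitIndex=3
Op 8: append 1 -> log_len=9
Op 9: F2 acks idx 3 -> match: F0=4 F1=2 F2=3; commitIndex=3
Op 10: F2 acks idx 5 -> match: F0=4 F1=2 F2=5; commitIndex=4
Op 11: F1 acks idx 4 -> match: F0=4 F1=4 F2=5; commitIndex=4
Op 12: F0 acks idx 4 -> match: F0=4 F1=4 F2=5; commitIndex=4

Answer: 4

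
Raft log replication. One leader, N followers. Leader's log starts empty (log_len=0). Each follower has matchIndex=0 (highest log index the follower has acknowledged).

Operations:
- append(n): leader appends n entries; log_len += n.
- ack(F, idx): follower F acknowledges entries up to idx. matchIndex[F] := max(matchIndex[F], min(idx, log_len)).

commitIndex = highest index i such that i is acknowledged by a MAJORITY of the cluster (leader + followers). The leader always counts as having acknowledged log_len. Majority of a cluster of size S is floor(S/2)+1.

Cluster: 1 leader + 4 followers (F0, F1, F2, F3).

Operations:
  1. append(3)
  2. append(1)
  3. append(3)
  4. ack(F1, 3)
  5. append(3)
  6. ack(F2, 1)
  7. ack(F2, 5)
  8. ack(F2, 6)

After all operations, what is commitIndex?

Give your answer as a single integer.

Op 1: append 3 -> log_len=3
Op 2: append 1 -> log_len=4
Op 3: append 3 -> log_len=7
Op 4: F1 acks idx 3 -> match: F0=0 F1=3 F2=0 F3=0; commitIndex=0
Op 5: append 3 -> log_len=10
Op 6: F2 acks idx 1 -> match: F0=0 F1=3 F2=1 F3=0; commitIndex=1
Op 7: F2 acks idx 5 -> match: F0=0 F1=3 F2=5 F3=0; commitIndex=3
Op 8: F2 acks idx 6 -> match: F0=0 F1=3 F2=6 F3=0; commitIndex=3

Answer: 3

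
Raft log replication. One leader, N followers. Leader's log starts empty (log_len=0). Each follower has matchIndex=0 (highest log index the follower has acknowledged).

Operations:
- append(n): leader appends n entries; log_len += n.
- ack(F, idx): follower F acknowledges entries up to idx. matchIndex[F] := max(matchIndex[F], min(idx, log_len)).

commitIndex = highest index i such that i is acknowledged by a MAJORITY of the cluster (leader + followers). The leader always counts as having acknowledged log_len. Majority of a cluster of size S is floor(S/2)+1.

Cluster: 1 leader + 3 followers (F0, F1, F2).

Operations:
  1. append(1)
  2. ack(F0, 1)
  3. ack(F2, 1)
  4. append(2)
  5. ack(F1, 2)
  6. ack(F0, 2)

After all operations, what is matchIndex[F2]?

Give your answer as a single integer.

Answer: 1

Derivation:
Op 1: append 1 -> log_len=1
Op 2: F0 acks idx 1 -> match: F0=1 F1=0 F2=0; commitIndex=0
Op 3: F2 acks idx 1 -> match: F0=1 F1=0 F2=1; commitIndex=1
Op 4: append 2 -> log_len=3
Op 5: F1 acks idx 2 -> match: F0=1 F1=2 F2=1; commitIndex=1
Op 6: F0 acks idx 2 -> match: F0=2 F1=2 F2=1; commitIndex=2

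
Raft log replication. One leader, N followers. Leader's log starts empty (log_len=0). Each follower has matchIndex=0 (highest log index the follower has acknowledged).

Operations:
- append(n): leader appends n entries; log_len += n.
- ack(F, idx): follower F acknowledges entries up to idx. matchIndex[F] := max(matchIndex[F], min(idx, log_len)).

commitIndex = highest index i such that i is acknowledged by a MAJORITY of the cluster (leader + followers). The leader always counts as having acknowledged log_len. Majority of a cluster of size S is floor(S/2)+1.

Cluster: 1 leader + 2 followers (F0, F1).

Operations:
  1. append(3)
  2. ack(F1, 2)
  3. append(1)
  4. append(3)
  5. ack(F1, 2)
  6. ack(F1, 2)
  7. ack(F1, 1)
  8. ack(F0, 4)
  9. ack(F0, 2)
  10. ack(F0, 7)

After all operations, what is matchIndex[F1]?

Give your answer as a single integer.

Answer: 2

Derivation:
Op 1: append 3 -> log_len=3
Op 2: F1 acks idx 2 -> match: F0=0 F1=2; commitIndex=2
Op 3: append 1 -> log_len=4
Op 4: append 3 -> log_len=7
Op 5: F1 acks idx 2 -> match: F0=0 F1=2; commitIndex=2
Op 6: F1 acks idx 2 -> match: F0=0 F1=2; commitIndex=2
Op 7: F1 acks idx 1 -> match: F0=0 F1=2; commitIndex=2
Op 8: F0 acks idx 4 -> match: F0=4 F1=2; commitIndex=4
Op 9: F0 acks idx 2 -> match: F0=4 F1=2; commitIndex=4
Op 10: F0 acks idx 7 -> match: F0=7 F1=2; commitIndex=7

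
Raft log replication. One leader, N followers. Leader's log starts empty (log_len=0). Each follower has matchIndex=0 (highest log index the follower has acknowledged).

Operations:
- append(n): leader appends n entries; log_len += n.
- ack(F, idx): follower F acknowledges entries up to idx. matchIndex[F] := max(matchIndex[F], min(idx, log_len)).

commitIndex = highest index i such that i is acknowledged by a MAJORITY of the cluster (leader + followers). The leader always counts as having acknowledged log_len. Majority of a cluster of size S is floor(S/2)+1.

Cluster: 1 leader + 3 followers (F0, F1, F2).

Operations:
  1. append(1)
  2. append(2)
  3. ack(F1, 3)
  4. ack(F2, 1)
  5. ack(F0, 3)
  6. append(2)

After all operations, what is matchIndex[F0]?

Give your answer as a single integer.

Op 1: append 1 -> log_len=1
Op 2: append 2 -> log_len=3
Op 3: F1 acks idx 3 -> match: F0=0 F1=3 F2=0; commitIndex=0
Op 4: F2 acks idx 1 -> match: F0=0 F1=3 F2=1; commitIndex=1
Op 5: F0 acks idx 3 -> match: F0=3 F1=3 F2=1; commitIndex=3
Op 6: append 2 -> log_len=5

Answer: 3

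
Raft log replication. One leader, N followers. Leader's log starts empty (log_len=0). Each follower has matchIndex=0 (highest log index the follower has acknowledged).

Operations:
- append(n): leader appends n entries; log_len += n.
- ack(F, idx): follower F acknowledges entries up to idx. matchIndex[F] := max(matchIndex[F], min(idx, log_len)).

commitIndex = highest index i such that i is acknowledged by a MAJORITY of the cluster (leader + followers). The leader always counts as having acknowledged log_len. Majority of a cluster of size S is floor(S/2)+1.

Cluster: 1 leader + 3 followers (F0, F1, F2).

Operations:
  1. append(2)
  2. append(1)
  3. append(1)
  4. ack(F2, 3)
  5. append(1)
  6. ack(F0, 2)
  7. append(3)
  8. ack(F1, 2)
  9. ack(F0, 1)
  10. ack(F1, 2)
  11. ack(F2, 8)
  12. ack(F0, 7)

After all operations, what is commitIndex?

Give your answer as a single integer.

Answer: 7

Derivation:
Op 1: append 2 -> log_len=2
Op 2: append 1 -> log_len=3
Op 3: append 1 -> log_len=4
Op 4: F2 acks idx 3 -> match: F0=0 F1=0 F2=3; commitIndex=0
Op 5: append 1 -> log_len=5
Op 6: F0 acks idx 2 -> match: F0=2 F1=0 F2=3; commitIndex=2
Op 7: append 3 -> log_len=8
Op 8: F1 acks idx 2 -> match: F0=2 F1=2 F2=3; commitIndex=2
Op 9: F0 acks idx 1 -> match: F0=2 F1=2 F2=3; commitIndex=2
Op 10: F1 acks idx 2 -> match: F0=2 F1=2 F2=3; commitIndex=2
Op 11: F2 acks idx 8 -> match: F0=2 F1=2 F2=8; commitIndex=2
Op 12: F0 acks idx 7 -> match: F0=7 F1=2 F2=8; commitIndex=7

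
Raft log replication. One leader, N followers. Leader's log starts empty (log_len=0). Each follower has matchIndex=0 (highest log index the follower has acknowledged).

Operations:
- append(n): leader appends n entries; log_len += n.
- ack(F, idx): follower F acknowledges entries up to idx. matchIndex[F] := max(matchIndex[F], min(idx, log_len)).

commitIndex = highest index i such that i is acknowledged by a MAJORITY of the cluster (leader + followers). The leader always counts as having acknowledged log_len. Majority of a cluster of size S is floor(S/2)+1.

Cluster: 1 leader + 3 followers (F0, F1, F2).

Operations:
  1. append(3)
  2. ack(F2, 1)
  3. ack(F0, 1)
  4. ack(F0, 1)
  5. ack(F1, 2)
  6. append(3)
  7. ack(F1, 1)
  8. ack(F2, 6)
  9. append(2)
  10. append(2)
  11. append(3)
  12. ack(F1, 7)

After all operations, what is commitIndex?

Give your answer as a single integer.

Op 1: append 3 -> log_len=3
Op 2: F2 acks idx 1 -> match: F0=0 F1=0 F2=1; commitIndex=0
Op 3: F0 acks idx 1 -> match: F0=1 F1=0 F2=1; commitIndex=1
Op 4: F0 acks idx 1 -> match: F0=1 F1=0 F2=1; commitIndex=1
Op 5: F1 acks idx 2 -> match: F0=1 F1=2 F2=1; commitIndex=1
Op 6: append 3 -> log_len=6
Op 7: F1 acks idx 1 -> match: F0=1 F1=2 F2=1; commitIndex=1
Op 8: F2 acks idx 6 -> match: F0=1 F1=2 F2=6; commitIndex=2
Op 9: append 2 -> log_len=8
Op 10: append 2 -> log_len=10
Op 11: append 3 -> log_len=13
Op 12: F1 acks idx 7 -> match: F0=1 F1=7 F2=6; commitIndex=6

Answer: 6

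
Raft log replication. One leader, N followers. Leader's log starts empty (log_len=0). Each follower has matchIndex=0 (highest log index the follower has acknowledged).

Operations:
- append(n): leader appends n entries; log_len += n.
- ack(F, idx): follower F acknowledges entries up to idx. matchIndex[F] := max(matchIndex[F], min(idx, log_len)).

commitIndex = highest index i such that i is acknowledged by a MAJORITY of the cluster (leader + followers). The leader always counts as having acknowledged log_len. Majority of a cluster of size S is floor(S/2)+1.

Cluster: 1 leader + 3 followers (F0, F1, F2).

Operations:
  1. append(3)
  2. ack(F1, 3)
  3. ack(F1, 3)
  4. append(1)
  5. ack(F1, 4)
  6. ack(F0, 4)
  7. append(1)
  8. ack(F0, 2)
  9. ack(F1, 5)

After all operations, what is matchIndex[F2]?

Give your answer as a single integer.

Op 1: append 3 -> log_len=3
Op 2: F1 acks idx 3 -> match: F0=0 F1=3 F2=0; commitIndex=0
Op 3: F1 acks idx 3 -> match: F0=0 F1=3 F2=0; commitIndex=0
Op 4: append 1 -> log_len=4
Op 5: F1 acks idx 4 -> match: F0=0 F1=4 F2=0; commitIndex=0
Op 6: F0 acks idx 4 -> match: F0=4 F1=4 F2=0; commitIndex=4
Op 7: append 1 -> log_len=5
Op 8: F0 acks idx 2 -> match: F0=4 F1=4 F2=0; commitIndex=4
Op 9: F1 acks idx 5 -> match: F0=4 F1=5 F2=0; commitIndex=4

Answer: 0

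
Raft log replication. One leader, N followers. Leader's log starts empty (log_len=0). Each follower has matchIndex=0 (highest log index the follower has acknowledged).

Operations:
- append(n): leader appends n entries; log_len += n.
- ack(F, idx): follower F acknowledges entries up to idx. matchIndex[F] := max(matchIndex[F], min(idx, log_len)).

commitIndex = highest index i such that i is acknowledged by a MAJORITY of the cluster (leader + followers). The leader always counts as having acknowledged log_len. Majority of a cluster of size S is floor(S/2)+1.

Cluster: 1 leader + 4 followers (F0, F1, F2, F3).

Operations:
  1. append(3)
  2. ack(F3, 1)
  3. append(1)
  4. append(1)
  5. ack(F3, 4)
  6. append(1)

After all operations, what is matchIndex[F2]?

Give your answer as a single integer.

Op 1: append 3 -> log_len=3
Op 2: F3 acks idx 1 -> match: F0=0 F1=0 F2=0 F3=1; commitIndex=0
Op 3: append 1 -> log_len=4
Op 4: append 1 -> log_len=5
Op 5: F3 acks idx 4 -> match: F0=0 F1=0 F2=0 F3=4; commitIndex=0
Op 6: append 1 -> log_len=6

Answer: 0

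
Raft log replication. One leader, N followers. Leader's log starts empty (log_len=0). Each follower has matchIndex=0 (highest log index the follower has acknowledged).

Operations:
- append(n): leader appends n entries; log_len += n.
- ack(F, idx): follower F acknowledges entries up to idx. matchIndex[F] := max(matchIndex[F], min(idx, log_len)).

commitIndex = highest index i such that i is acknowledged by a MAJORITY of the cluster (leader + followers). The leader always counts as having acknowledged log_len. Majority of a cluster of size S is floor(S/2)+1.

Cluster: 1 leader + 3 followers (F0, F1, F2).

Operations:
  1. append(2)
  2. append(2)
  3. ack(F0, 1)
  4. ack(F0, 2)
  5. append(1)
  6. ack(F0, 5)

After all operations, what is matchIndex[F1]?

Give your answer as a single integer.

Answer: 0

Derivation:
Op 1: append 2 -> log_len=2
Op 2: append 2 -> log_len=4
Op 3: F0 acks idx 1 -> match: F0=1 F1=0 F2=0; commitIndex=0
Op 4: F0 acks idx 2 -> match: F0=2 F1=0 F2=0; commitIndex=0
Op 5: append 1 -> log_len=5
Op 6: F0 acks idx 5 -> match: F0=5 F1=0 F2=0; commitIndex=0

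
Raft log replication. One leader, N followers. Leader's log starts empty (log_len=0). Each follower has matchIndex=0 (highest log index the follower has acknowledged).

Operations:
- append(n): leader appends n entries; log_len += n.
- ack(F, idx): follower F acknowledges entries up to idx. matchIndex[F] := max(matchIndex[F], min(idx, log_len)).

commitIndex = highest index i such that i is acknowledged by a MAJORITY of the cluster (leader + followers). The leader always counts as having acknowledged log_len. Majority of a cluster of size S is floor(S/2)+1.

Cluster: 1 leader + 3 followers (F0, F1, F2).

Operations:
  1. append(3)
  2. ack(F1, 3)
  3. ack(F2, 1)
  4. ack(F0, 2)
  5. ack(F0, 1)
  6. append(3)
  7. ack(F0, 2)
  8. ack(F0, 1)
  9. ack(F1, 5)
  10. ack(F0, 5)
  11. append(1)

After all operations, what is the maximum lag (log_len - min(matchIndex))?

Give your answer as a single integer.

Answer: 6

Derivation:
Op 1: append 3 -> log_len=3
Op 2: F1 acks idx 3 -> match: F0=0 F1=3 F2=0; commitIndex=0
Op 3: F2 acks idx 1 -> match: F0=0 F1=3 F2=1; commitIndex=1
Op 4: F0 acks idx 2 -> match: F0=2 F1=3 F2=1; commitIndex=2
Op 5: F0 acks idx 1 -> match: F0=2 F1=3 F2=1; commitIndex=2
Op 6: append 3 -> log_len=6
Op 7: F0 acks idx 2 -> match: F0=2 F1=3 F2=1; commitIndex=2
Op 8: F0 acks idx 1 -> match: F0=2 F1=3 F2=1; commitIndex=2
Op 9: F1 acks idx 5 -> match: F0=2 F1=5 F2=1; commitIndex=2
Op 10: F0 acks idx 5 -> match: F0=5 F1=5 F2=1; commitIndex=5
Op 11: append 1 -> log_len=7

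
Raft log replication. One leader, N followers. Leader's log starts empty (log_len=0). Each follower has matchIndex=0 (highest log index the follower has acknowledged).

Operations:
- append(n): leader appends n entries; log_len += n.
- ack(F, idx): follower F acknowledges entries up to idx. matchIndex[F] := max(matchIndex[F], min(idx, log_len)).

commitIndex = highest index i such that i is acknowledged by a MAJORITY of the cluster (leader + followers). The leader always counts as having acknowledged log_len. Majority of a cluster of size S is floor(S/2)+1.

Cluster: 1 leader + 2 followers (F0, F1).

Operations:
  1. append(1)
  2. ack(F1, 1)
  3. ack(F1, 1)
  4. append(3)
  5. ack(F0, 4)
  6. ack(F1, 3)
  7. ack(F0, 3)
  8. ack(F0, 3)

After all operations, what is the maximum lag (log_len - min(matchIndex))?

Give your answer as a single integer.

Answer: 1

Derivation:
Op 1: append 1 -> log_len=1
Op 2: F1 acks idx 1 -> match: F0=0 F1=1; commitIndex=1
Op 3: F1 acks idx 1 -> match: F0=0 F1=1; commitIndex=1
Op 4: append 3 -> log_len=4
Op 5: F0 acks idx 4 -> match: F0=4 F1=1; commitIndex=4
Op 6: F1 acks idx 3 -> match: F0=4 F1=3; commitIndex=4
Op 7: F0 acks idx 3 -> match: F0=4 F1=3; commitIndex=4
Op 8: F0 acks idx 3 -> match: F0=4 F1=3; commitIndex=4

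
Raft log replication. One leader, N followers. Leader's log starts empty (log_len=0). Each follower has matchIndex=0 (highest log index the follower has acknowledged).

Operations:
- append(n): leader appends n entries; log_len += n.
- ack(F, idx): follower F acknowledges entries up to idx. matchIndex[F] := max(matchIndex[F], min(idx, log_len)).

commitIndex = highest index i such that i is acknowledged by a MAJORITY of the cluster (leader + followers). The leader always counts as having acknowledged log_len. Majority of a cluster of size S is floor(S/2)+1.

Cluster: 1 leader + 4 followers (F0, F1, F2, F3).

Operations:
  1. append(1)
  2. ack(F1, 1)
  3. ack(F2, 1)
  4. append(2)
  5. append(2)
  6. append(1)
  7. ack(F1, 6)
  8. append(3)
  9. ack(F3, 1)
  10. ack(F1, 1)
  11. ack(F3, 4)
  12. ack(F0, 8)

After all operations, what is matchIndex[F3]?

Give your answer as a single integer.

Op 1: append 1 -> log_len=1
Op 2: F1 acks idx 1 -> match: F0=0 F1=1 F2=0 F3=0; commitIndex=0
Op 3: F2 acks idx 1 -> match: F0=0 F1=1 F2=1 F3=0; commitIndex=1
Op 4: append 2 -> log_len=3
Op 5: append 2 -> log_len=5
Op 6: append 1 -> log_len=6
Op 7: F1 acks idx 6 -> match: F0=0 F1=6 F2=1 F3=0; commitIndex=1
Op 8: append 3 -> log_len=9
Op 9: F3 acks idx 1 -> match: F0=0 F1=6 F2=1 F3=1; commitIndex=1
Op 10: F1 acks idx 1 -> match: F0=0 F1=6 F2=1 F3=1; commitIndex=1
Op 11: F3 acks idx 4 -> match: F0=0 F1=6 F2=1 F3=4; commitIndex=4
Op 12: F0 acks idx 8 -> match: F0=8 F1=6 F2=1 F3=4; commitIndex=6

Answer: 4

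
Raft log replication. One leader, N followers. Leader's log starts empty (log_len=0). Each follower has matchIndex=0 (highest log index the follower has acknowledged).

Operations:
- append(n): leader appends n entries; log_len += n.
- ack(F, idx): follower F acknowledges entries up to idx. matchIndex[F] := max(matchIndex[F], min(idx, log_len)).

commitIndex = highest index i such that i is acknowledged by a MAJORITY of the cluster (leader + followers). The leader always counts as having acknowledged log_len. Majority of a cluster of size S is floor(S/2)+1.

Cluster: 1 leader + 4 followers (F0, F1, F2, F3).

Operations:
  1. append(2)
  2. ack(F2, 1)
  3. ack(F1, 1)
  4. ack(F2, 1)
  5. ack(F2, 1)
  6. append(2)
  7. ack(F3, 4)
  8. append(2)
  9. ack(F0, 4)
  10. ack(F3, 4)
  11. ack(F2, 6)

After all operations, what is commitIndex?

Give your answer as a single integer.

Op 1: append 2 -> log_len=2
Op 2: F2 acks idx 1 -> match: F0=0 F1=0 F2=1 F3=0; commitIndex=0
Op 3: F1 acks idx 1 -> match: F0=0 F1=1 F2=1 F3=0; commitIndex=1
Op 4: F2 acks idx 1 -> match: F0=0 F1=1 F2=1 F3=0; commitIndex=1
Op 5: F2 acks idx 1 -> match: F0=0 F1=1 F2=1 F3=0; commitIndex=1
Op 6: append 2 -> log_len=4
Op 7: F3 acks idx 4 -> match: F0=0 F1=1 F2=1 F3=4; commitIndex=1
Op 8: append 2 -> log_len=6
Op 9: F0 acks idx 4 -> match: F0=4 F1=1 F2=1 F3=4; commitIndex=4
Op 10: F3 acks idx 4 -> match: F0=4 F1=1 F2=1 F3=4; commitIndex=4
Op 11: F2 acks idx 6 -> match: F0=4 F1=1 F2=6 F3=4; commitIndex=4

Answer: 4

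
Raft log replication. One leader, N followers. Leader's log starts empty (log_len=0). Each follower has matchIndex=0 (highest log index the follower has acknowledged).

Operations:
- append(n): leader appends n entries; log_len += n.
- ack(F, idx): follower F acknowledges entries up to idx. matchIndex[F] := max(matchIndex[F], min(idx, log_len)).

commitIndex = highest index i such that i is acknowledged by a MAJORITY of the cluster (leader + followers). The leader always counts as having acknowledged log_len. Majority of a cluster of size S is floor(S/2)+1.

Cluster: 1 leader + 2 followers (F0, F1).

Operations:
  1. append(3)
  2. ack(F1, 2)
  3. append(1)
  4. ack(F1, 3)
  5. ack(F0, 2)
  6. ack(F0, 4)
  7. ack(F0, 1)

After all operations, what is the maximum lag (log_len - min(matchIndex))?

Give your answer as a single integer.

Op 1: append 3 -> log_len=3
Op 2: F1 acks idx 2 -> match: F0=0 F1=2; commitIndex=2
Op 3: append 1 -> log_len=4
Op 4: F1 acks idx 3 -> match: F0=0 F1=3; commitIndex=3
Op 5: F0 acks idx 2 -> match: F0=2 F1=3; commitIndex=3
Op 6: F0 acks idx 4 -> match: F0=4 F1=3; commitIndex=4
Op 7: F0 acks idx 1 -> match: F0=4 F1=3; commitIndex=4

Answer: 1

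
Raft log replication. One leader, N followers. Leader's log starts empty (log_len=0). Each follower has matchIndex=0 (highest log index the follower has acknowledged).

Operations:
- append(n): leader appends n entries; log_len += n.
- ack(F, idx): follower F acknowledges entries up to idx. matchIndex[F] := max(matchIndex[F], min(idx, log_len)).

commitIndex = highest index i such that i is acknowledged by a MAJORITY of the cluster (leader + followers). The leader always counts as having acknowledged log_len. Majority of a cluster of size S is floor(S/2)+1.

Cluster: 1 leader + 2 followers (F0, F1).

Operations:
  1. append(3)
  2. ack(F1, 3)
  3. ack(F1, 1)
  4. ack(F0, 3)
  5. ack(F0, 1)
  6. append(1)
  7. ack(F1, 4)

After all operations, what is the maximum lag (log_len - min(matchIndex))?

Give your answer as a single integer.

Answer: 1

Derivation:
Op 1: append 3 -> log_len=3
Op 2: F1 acks idx 3 -> match: F0=0 F1=3; commitIndex=3
Op 3: F1 acks idx 1 -> match: F0=0 F1=3; commitIndex=3
Op 4: F0 acks idx 3 -> match: F0=3 F1=3; commitIndex=3
Op 5: F0 acks idx 1 -> match: F0=3 F1=3; commitIndex=3
Op 6: append 1 -> log_len=4
Op 7: F1 acks idx 4 -> match: F0=3 F1=4; commitIndex=4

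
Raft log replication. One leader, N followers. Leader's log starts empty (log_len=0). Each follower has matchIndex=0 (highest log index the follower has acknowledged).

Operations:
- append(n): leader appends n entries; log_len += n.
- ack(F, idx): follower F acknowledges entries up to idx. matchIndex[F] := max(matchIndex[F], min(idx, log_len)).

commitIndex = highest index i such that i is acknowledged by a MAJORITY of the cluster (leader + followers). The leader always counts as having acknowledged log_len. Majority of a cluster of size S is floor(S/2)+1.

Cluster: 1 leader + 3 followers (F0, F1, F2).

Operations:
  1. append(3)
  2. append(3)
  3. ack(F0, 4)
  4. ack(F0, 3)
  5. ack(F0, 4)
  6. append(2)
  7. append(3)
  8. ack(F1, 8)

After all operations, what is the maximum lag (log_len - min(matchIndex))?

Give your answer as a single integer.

Op 1: append 3 -> log_len=3
Op 2: append 3 -> log_len=6
Op 3: F0 acks idx 4 -> match: F0=4 F1=0 F2=0; commitIndex=0
Op 4: F0 acks idx 3 -> match: F0=4 F1=0 F2=0; commitIndex=0
Op 5: F0 acks idx 4 -> match: F0=4 F1=0 F2=0; commitIndex=0
Op 6: append 2 -> log_len=8
Op 7: append 3 -> log_len=11
Op 8: F1 acks idx 8 -> match: F0=4 F1=8 F2=0; commitIndex=4

Answer: 11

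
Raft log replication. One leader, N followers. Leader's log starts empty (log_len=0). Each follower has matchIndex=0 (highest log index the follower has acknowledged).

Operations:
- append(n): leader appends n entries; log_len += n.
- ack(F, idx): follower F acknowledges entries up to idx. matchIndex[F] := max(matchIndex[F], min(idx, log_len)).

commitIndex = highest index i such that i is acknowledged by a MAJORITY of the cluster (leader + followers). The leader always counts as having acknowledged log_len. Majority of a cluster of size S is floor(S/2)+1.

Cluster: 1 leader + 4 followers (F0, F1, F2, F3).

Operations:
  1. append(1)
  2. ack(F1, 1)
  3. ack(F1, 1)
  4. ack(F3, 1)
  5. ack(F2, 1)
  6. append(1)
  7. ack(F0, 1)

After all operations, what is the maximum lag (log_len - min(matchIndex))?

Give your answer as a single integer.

Answer: 1

Derivation:
Op 1: append 1 -> log_len=1
Op 2: F1 acks idx 1 -> match: F0=0 F1=1 F2=0 F3=0; commitIndex=0
Op 3: F1 acks idx 1 -> match: F0=0 F1=1 F2=0 F3=0; commitIndex=0
Op 4: F3 acks idx 1 -> match: F0=0 F1=1 F2=0 F3=1; commitIndex=1
Op 5: F2 acks idx 1 -> match: F0=0 F1=1 F2=1 F3=1; commitIndex=1
Op 6: append 1 -> log_len=2
Op 7: F0 acks idx 1 -> match: F0=1 F1=1 F2=1 F3=1; commitIndex=1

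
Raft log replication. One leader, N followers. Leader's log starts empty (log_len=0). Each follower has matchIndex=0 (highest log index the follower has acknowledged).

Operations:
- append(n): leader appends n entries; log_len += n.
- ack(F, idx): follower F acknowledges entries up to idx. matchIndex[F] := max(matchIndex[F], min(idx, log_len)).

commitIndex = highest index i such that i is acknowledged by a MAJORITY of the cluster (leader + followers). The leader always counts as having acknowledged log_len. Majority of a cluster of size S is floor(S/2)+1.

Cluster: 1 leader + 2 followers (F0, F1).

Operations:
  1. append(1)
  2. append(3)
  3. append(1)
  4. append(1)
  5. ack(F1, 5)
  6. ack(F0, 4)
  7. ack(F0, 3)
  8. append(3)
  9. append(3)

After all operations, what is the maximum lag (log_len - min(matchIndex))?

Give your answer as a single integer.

Answer: 8

Derivation:
Op 1: append 1 -> log_len=1
Op 2: append 3 -> log_len=4
Op 3: append 1 -> log_len=5
Op 4: append 1 -> log_len=6
Op 5: F1 acks idx 5 -> match: F0=0 F1=5; commitIndex=5
Op 6: F0 acks idx 4 -> match: F0=4 F1=5; commitIndex=5
Op 7: F0 acks idx 3 -> match: F0=4 F1=5; commitIndex=5
Op 8: append 3 -> log_len=9
Op 9: append 3 -> log_len=12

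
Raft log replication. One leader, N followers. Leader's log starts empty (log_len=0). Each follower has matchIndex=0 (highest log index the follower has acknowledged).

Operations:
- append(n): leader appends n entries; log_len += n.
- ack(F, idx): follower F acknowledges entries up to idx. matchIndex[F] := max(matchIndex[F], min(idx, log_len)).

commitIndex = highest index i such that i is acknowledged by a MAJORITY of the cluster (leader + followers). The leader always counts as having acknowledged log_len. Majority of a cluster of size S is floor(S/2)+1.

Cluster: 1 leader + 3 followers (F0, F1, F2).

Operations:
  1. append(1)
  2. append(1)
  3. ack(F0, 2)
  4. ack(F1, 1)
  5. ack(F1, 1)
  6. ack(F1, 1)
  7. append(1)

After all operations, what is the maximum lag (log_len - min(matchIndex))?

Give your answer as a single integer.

Op 1: append 1 -> log_len=1
Op 2: append 1 -> log_len=2
Op 3: F0 acks idx 2 -> match: F0=2 F1=0 F2=0; commitIndex=0
Op 4: F1 acks idx 1 -> match: F0=2 F1=1 F2=0; commitIndex=1
Op 5: F1 acks idx 1 -> match: F0=2 F1=1 F2=0; commitIndex=1
Op 6: F1 acks idx 1 -> match: F0=2 F1=1 F2=0; commitIndex=1
Op 7: append 1 -> log_len=3

Answer: 3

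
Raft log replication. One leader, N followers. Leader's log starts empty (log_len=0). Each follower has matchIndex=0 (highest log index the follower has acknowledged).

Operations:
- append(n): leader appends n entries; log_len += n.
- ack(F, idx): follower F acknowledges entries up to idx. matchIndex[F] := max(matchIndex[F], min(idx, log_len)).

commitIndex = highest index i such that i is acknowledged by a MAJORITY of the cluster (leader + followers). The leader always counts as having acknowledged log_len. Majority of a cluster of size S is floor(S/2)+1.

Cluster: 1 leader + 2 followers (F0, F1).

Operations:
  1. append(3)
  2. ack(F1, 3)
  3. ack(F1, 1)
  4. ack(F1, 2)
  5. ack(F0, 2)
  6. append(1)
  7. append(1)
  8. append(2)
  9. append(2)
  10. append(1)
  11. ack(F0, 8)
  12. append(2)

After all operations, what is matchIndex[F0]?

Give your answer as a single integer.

Answer: 8

Derivation:
Op 1: append 3 -> log_len=3
Op 2: F1 acks idx 3 -> match: F0=0 F1=3; commitIndex=3
Op 3: F1 acks idx 1 -> match: F0=0 F1=3; commitIndex=3
Op 4: F1 acks idx 2 -> match: F0=0 F1=3; commitIndex=3
Op 5: F0 acks idx 2 -> match: F0=2 F1=3; commitIndex=3
Op 6: append 1 -> log_len=4
Op 7: append 1 -> log_len=5
Op 8: append 2 -> log_len=7
Op 9: append 2 -> log_len=9
Op 10: append 1 -> log_len=10
Op 11: F0 acks idx 8 -> match: F0=8 F1=3; commitIndex=8
Op 12: append 2 -> log_len=12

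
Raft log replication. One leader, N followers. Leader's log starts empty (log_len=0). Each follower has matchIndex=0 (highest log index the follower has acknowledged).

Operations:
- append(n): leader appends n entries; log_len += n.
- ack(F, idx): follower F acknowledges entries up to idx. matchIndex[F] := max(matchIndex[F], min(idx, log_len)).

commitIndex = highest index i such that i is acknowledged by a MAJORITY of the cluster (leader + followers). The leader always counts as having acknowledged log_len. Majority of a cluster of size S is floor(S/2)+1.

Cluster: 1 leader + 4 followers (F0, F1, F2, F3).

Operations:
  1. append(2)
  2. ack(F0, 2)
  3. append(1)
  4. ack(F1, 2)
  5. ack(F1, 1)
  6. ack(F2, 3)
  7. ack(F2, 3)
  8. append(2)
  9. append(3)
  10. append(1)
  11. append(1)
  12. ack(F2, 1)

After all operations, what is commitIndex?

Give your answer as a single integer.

Op 1: append 2 -> log_len=2
Op 2: F0 acks idx 2 -> match: F0=2 F1=0 F2=0 F3=0; commitIndex=0
Op 3: append 1 -> log_len=3
Op 4: F1 acks idx 2 -> match: F0=2 F1=2 F2=0 F3=0; commitIndex=2
Op 5: F1 acks idx 1 -> match: F0=2 F1=2 F2=0 F3=0; commitIndex=2
Op 6: F2 acks idx 3 -> match: F0=2 F1=2 F2=3 F3=0; commitIndex=2
Op 7: F2 acks idx 3 -> match: F0=2 F1=2 F2=3 F3=0; commitIndex=2
Op 8: append 2 -> log_len=5
Op 9: append 3 -> log_len=8
Op 10: append 1 -> log_len=9
Op 11: append 1 -> log_len=10
Op 12: F2 acks idx 1 -> match: F0=2 F1=2 F2=3 F3=0; commitIndex=2

Answer: 2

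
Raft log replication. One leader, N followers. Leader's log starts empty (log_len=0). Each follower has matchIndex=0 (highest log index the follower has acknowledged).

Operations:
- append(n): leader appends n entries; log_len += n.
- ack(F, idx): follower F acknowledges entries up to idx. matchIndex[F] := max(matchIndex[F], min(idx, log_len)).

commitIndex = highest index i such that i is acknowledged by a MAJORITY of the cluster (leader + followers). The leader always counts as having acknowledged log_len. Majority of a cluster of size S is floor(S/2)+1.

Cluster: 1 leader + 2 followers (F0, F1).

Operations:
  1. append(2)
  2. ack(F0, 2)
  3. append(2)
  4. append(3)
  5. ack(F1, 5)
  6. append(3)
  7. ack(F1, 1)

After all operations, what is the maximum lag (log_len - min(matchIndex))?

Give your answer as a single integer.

Answer: 8

Derivation:
Op 1: append 2 -> log_len=2
Op 2: F0 acks idx 2 -> match: F0=2 F1=0; commitIndex=2
Op 3: append 2 -> log_len=4
Op 4: append 3 -> log_len=7
Op 5: F1 acks idx 5 -> match: F0=2 F1=5; commitIndex=5
Op 6: append 3 -> log_len=10
Op 7: F1 acks idx 1 -> match: F0=2 F1=5; commitIndex=5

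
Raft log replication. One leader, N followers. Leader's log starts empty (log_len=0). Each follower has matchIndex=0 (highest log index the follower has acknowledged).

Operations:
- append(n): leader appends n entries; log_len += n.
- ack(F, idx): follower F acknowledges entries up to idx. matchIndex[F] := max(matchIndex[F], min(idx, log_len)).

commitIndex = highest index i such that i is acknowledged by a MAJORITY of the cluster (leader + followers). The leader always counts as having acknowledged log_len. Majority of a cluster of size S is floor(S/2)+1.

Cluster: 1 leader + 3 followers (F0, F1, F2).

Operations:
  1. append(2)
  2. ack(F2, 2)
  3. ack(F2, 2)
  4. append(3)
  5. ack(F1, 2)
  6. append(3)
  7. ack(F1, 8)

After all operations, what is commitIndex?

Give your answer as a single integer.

Answer: 2

Derivation:
Op 1: append 2 -> log_len=2
Op 2: F2 acks idx 2 -> match: F0=0 F1=0 F2=2; commitIndex=0
Op 3: F2 acks idx 2 -> match: F0=0 F1=0 F2=2; commitIndex=0
Op 4: append 3 -> log_len=5
Op 5: F1 acks idx 2 -> match: F0=0 F1=2 F2=2; commitIndex=2
Op 6: append 3 -> log_len=8
Op 7: F1 acks idx 8 -> match: F0=0 F1=8 F2=2; commitIndex=2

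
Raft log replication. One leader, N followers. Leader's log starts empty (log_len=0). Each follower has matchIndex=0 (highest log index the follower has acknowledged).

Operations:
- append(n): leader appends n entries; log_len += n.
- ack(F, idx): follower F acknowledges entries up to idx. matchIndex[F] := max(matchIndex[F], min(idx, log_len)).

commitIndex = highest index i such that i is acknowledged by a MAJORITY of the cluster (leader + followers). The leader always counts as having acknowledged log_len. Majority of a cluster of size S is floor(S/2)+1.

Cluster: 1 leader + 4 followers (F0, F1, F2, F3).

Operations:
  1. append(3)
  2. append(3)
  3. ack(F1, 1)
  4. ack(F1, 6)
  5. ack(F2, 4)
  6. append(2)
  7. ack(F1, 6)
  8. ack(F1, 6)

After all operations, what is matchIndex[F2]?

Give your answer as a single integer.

Answer: 4

Derivation:
Op 1: append 3 -> log_len=3
Op 2: append 3 -> log_len=6
Op 3: F1 acks idx 1 -> match: F0=0 F1=1 F2=0 F3=0; commitIndex=0
Op 4: F1 acks idx 6 -> match: F0=0 F1=6 F2=0 F3=0; commitIndex=0
Op 5: F2 acks idx 4 -> match: F0=0 F1=6 F2=4 F3=0; commitIndex=4
Op 6: append 2 -> log_len=8
Op 7: F1 acks idx 6 -> match: F0=0 F1=6 F2=4 F3=0; commitIndex=4
Op 8: F1 acks idx 6 -> match: F0=0 F1=6 F2=4 F3=0; commitIndex=4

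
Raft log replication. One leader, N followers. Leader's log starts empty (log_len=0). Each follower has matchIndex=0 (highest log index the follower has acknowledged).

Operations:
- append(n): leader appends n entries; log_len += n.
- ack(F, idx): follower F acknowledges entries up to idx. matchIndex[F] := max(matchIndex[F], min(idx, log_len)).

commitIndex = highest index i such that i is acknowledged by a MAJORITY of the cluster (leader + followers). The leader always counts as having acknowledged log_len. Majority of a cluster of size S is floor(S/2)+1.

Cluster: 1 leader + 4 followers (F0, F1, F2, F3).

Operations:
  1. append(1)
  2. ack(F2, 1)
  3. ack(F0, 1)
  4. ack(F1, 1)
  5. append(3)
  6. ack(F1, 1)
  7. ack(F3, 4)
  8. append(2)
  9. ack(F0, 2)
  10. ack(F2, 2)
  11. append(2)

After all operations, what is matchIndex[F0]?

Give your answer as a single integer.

Op 1: append 1 -> log_len=1
Op 2: F2 acks idx 1 -> match: F0=0 F1=0 F2=1 F3=0; commitIndex=0
Op 3: F0 acks idx 1 -> match: F0=1 F1=0 F2=1 F3=0; commitIndex=1
Op 4: F1 acks idx 1 -> match: F0=1 F1=1 F2=1 F3=0; commitIndex=1
Op 5: append 3 -> log_len=4
Op 6: F1 acks idx 1 -> match: F0=1 F1=1 F2=1 F3=0; commitIndex=1
Op 7: F3 acks idx 4 -> match: F0=1 F1=1 F2=1 F3=4; commitIndex=1
Op 8: append 2 -> log_len=6
Op 9: F0 acks idx 2 -> match: F0=2 F1=1 F2=1 F3=4; commitIndex=2
Op 10: F2 acks idx 2 -> match: F0=2 F1=1 F2=2 F3=4; commitIndex=2
Op 11: append 2 -> log_len=8

Answer: 2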